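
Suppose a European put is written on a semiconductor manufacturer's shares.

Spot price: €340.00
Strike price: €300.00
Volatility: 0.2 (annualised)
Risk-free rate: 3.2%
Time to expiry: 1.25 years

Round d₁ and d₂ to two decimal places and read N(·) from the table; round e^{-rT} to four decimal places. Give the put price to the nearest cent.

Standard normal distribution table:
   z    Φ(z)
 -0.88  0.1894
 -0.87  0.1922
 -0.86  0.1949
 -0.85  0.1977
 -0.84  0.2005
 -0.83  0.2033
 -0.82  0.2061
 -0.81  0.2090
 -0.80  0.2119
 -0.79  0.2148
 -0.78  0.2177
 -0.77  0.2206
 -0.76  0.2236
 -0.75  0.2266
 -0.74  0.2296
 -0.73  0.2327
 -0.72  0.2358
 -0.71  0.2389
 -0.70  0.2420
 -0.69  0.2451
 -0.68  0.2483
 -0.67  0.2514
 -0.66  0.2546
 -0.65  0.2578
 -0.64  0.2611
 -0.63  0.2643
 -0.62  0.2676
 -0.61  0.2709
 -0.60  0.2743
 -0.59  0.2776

€8.96

σ√T = 0.2 × 1.1180 = 0.2236
d₁ = [ln(340/300) + (0.032 + ½·0.2²)·1.25] / (σ√T) = (0.1252 + 0.0650) / 0.2236 = 0.8504 ⇒ 0.85
d₂ = 0.8504 − 0.2236 = 0.6268 ⇒ 0.63
exp(−rT) = exp(−0.032·1.25) = 0.9608
P = 300·0.9608·N(-0.63) − 340·N(-0.85) = 300·0.9608·0.2643 − 340·0.1977 = 76.1818 − 67.2180 = 8.9638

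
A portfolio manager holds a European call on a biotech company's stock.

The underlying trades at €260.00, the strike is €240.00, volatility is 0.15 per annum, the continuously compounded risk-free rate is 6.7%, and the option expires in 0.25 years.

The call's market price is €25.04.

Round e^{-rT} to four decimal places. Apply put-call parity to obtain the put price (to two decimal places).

e^(−rT) = e^(−0.067·0.25) = 0.9834
Put-call parity: C − P = S − K·e^(−rT) = 260 − 240·0.9834 = 260 − 236.0160 = 23.9840
P = C − (C − P) = 25.04 − (23.9840) = 1.0560

€1.06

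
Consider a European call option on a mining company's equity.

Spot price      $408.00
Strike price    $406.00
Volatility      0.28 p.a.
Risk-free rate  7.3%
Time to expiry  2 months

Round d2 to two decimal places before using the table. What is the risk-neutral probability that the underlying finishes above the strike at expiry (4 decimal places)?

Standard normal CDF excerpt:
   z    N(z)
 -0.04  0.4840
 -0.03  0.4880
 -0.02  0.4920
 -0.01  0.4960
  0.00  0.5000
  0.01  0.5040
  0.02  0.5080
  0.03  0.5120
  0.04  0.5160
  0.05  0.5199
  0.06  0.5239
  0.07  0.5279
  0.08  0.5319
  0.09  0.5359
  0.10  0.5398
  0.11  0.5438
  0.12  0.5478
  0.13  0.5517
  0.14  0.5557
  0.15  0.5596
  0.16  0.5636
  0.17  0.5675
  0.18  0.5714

T = 0.1667;  σ√T = 0.1143
d₁ = [ln(408/406) + (0.073 + ½·0.28²)·0.1667] / (σ√T) = (0.0049 + 0.0187) / 0.1143 = 0.2066 → 0.21
d₂ = 0.2066 − 0.1143 = 0.0923 → 0.09
Risk-neutral Pr[S_T > K] = N(d₂) = N(0.09) = 0.5359

0.5359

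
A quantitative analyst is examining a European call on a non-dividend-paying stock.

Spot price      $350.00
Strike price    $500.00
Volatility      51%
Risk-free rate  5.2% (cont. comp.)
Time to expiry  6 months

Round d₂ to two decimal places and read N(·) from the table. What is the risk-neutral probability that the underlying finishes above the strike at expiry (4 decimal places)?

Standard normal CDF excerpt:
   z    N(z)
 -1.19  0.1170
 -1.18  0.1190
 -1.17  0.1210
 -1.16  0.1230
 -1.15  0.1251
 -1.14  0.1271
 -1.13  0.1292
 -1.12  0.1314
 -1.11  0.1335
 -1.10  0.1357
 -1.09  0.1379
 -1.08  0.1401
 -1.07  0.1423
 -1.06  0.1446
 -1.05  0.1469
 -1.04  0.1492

T = 0.5;  σ√T = 0.3606
d₁ = [ln(350/500) + (0.052 + 0.51²/2)·0.5] / 0.3606 = [-0.3567 + 0.0910] / 0.3606 = -0.7366 ≈ -0.74
d₂ = d₁ − σ√T = -0.7366 − 0.3606 = -1.0973 ≈ -1.10
Risk-neutral Pr[S_T > K] = N(d₂) = N(-1.10) = 0.1357

0.1357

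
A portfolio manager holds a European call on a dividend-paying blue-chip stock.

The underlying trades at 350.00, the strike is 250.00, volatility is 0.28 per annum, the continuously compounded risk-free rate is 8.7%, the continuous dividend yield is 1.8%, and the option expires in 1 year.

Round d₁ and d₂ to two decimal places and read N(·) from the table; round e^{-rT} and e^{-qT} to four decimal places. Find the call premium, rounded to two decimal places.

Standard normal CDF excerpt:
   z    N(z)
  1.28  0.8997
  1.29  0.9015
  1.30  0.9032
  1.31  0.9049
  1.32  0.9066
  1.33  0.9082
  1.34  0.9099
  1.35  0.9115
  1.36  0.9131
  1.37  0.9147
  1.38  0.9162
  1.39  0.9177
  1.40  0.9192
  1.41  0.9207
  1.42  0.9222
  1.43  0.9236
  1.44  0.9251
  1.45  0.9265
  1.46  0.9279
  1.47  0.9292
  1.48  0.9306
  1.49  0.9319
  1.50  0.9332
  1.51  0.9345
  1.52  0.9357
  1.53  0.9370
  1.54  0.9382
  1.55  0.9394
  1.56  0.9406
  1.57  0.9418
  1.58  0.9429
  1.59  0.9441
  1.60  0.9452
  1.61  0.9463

T = 1;  σ√T = 0.2800
d₁ = [ln(350/250) + (0.087 − 0.018 + 0.28²/2)·1] / 0.2800 = [0.3365 + 0.1082] / 0.2800 = 1.5881 ≈ 1.59
d₂ = d₁ − σ√T = 1.5881 − 0.2800 = 1.3081 ≈ 1.31
e^(−qT) = e^(−0.018·1) = 0.9822;  e^(−rT) = e^(−0.087·1) = 0.9167
N(d₁) = N(1.59) = 0.9441;  N(d₂) = N(1.31) = 0.9049
C = 350·0.9822·0.9441 − 250·0.9167·0.9049 = 324.5533 − 207.3805 = 117.1728

117.17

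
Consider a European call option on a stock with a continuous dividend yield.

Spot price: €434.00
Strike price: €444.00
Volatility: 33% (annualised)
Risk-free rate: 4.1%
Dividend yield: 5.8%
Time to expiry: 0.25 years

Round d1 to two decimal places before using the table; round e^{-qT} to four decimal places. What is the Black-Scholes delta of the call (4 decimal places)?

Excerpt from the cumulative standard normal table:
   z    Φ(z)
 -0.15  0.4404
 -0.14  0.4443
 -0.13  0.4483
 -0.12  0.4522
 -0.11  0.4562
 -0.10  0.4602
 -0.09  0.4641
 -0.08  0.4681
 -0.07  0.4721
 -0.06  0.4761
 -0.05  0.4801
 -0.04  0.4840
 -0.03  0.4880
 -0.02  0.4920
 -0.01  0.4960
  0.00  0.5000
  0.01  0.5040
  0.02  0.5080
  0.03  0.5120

T = 0.25;  σ√T = 0.1650
d₁ = [ln(434/444) + (0.041 − 0.058 + 0.33²/2)·0.25] / 0.1650 = [-0.0228 + 0.0094] / 0.1650 = -0.0813 ≈ -0.08
N(d₁) = N(-0.08) = 0.4681
Δ_call = exp(−qT)·N(d₁) = 0.9856·0.4681 = 0.4614

0.4614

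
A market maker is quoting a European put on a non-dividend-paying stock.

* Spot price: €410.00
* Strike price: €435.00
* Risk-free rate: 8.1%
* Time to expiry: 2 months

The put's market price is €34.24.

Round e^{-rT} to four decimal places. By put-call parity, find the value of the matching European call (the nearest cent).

€15.07

exp(−rT) = exp(−0.081·0.1667) = 0.9866
Put-call parity: C − P = S − K·e^(−rT) = 410 − 435·0.9866 = 410 − 429.1710 = -19.1710
C = P + (C − P) = 34.24 + (-19.1710) = 15.0690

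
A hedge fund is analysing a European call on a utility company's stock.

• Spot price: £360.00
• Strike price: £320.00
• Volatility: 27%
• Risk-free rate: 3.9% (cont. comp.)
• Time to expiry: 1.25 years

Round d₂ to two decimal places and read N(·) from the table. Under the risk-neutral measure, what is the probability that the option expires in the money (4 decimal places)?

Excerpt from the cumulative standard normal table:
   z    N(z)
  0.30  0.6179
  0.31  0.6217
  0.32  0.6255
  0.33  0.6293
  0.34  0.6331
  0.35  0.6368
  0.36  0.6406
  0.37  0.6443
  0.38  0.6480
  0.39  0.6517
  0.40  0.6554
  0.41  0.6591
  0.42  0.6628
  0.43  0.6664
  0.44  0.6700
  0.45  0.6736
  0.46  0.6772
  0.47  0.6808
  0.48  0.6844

σ√T = 0.27·√1.25 = 0.3019
ln(S/K) + (r + σ²/2)T = ln(360/320) + (0.039 + 0.27²/2)·1.25 = 0.1178 + 0.0943 = 0.2121
d₁ = 0.2121 / 0.3019 = 0.7026 which rounds to 0.70
d₂ = d₁ − σ√T = 0.7026 − 0.3019 = 0.4007 which rounds to 0.40
Risk-neutral Pr[S_T > K] = N(d₂) = N(0.40) = 0.6554

0.6554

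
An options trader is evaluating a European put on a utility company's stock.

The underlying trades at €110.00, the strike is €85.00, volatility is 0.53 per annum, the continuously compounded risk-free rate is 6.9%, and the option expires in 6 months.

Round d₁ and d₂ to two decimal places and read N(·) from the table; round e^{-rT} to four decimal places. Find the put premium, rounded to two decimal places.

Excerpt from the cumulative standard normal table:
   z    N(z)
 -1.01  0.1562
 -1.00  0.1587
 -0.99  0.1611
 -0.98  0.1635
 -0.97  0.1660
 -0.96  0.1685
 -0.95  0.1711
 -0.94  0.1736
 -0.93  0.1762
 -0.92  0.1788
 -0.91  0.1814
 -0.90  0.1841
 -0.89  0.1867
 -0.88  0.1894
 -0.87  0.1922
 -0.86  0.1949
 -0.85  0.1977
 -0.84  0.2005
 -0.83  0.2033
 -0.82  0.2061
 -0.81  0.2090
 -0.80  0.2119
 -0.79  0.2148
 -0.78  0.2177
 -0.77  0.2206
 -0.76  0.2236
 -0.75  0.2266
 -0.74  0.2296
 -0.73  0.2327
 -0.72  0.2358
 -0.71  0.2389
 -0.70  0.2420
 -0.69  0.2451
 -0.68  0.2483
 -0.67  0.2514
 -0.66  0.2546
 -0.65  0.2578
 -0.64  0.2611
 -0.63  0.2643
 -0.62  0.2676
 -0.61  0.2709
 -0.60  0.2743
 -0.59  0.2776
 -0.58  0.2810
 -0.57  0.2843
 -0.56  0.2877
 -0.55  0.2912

€4.54

σ√T = 0.53·√0.5 = 0.3748
d₁ = [ln(110/85) + (0.069 + ½·0.53²)·0.5] / (σ√T) = (0.2578 + 0.1047) / 0.3748 = 0.9674 → 0.97
d₂ = 0.9674 − 0.3748 = 0.5926 → 0.59
exp(−rT) = exp(−0.069·0.5) = 0.9661
N(−d₂) = N(-0.59) = 0.2776;  N(−d₁) = N(-0.97) = 0.1660
P = 85·0.9661·0.2776 − 110·0.1660 = 22.7961 − 18.2600 = 4.5361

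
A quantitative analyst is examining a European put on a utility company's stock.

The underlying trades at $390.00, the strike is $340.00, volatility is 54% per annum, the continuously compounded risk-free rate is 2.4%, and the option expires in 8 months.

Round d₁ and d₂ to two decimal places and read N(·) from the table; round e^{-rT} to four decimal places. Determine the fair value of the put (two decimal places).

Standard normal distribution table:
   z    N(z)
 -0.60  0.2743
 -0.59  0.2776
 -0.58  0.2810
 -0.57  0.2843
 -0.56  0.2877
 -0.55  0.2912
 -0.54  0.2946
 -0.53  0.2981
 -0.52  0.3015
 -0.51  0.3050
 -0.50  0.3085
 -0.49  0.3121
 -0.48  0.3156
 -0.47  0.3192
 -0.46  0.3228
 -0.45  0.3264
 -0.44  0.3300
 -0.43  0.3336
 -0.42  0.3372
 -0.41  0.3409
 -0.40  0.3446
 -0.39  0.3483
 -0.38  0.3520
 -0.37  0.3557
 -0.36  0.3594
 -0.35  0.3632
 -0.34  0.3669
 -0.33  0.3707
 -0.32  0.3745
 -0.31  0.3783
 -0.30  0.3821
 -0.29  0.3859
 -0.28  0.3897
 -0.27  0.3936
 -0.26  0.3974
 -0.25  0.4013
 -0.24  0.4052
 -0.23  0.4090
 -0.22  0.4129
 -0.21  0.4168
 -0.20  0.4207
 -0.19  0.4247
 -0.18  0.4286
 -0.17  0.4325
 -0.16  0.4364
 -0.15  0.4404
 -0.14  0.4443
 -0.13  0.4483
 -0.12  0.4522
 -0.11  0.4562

$39.12

σ√T = 0.54·√0.6667 = 0.4409
ln(S/K) + (r + σ²/2)T = ln(390/340) + (0.024 + 0.54²/2)·0.6667 = 0.1372 + 0.1132 = 0.2504
d₁ = 0.2504 / 0.4409 = 0.5679 ≈ 0.57
d₂ = d₁ − σ√T = 0.5679 − 0.4409 = 0.1270 ≈ 0.13
e^(−rT) = e^(−0.024·0.6667) = 0.9841
P = 340·0.9841·N(-0.13) − 390·N(-0.57) = 340·0.9841·0.4483 − 390·0.2843 = 149.9985 − 110.8770 = 39.1215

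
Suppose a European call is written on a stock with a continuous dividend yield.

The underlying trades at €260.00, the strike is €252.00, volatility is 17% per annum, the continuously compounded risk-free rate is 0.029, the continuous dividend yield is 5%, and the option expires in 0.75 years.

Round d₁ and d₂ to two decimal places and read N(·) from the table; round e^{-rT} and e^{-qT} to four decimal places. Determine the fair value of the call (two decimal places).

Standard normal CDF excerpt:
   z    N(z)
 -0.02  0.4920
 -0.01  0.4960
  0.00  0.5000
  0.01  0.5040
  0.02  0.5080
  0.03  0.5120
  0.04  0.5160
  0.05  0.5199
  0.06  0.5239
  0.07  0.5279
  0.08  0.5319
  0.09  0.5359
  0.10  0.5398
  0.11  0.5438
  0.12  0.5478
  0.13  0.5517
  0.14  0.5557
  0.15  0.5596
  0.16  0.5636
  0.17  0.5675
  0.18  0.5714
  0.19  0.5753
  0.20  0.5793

€16.85

σ√T = 0.17 × 0.8660 = 0.1472
ln(S/K) + (r − q + σ²/2)T = ln(260/252) + (0.029 − 0.05 + 0.17²/2)·0.75 = 0.0313 − 0.0049 = 0.0263
d₁ = 0.0263 / 0.1472 = 0.1789 which rounds to 0.18
d₂ = d₁ − σ√T = 0.1789 − 0.1472 = 0.0317 which rounds to 0.03
e^(−qT) = e^(−0.05·0.75) = 0.9632;  e^(−rT) = e^(−0.029·0.75) = 0.9785
N(d₁) = N(0.18) = 0.5714;  N(d₂) = N(0.03) = 0.5120
C = 260·0.9632·0.5714 − 252·0.9785·0.5120 = 143.0968 − 126.2500 = 16.8469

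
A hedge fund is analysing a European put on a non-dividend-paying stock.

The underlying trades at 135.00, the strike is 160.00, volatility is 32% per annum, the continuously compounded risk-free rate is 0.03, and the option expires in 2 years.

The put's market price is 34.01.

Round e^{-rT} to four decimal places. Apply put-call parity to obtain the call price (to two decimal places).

e^(−rT) = e^(−0.03·2) = 0.9418
Put-call parity: C − P = S − K·e^(−rT) = 135 − 160·0.9418 = 135 − 150.6880 = -15.6880
C = P + (C − P) = 34.01 + (-15.6880) = 18.3220

18.32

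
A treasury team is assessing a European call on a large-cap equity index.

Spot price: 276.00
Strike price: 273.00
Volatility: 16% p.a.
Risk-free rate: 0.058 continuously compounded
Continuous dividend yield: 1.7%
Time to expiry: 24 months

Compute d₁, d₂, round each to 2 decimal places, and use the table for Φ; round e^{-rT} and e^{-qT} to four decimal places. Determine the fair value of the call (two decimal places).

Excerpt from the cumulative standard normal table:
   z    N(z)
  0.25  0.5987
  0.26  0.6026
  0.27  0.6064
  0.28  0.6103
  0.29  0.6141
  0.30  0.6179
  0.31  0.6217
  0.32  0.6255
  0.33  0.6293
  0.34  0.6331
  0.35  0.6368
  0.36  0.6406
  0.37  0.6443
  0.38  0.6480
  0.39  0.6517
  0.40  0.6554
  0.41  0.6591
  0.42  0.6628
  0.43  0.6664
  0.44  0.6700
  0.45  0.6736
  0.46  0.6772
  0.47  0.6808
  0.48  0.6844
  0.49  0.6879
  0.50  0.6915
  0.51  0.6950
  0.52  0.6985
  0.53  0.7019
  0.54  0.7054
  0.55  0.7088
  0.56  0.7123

σ√T = 0.16·√2 = 0.2263
ln(S/K) + (r − q + σ²/2)T = ln(276/273) + (0.058 − 0.017 + 0.16²/2)·2 = 0.0109 + 0.1076 = 0.1185
d₁ = 0.1185 / 0.2263 = 0.5238 → 0.52
d₂ = d₁ − σ√T = 0.5238 − 0.2263 = 0.2976 → 0.30
e^(−qT) = e^(−0.017·2) = 0.9666;  e^(−rT) = e^(−0.058·2) = 0.8905
N(d₁) = N(0.52) = 0.6985;  N(d₂) = N(0.30) = 0.6179
C = 276·0.9666·0.6985 − 273·0.8905·0.6179 = 186.3469 − 150.2155 = 36.1314

36.13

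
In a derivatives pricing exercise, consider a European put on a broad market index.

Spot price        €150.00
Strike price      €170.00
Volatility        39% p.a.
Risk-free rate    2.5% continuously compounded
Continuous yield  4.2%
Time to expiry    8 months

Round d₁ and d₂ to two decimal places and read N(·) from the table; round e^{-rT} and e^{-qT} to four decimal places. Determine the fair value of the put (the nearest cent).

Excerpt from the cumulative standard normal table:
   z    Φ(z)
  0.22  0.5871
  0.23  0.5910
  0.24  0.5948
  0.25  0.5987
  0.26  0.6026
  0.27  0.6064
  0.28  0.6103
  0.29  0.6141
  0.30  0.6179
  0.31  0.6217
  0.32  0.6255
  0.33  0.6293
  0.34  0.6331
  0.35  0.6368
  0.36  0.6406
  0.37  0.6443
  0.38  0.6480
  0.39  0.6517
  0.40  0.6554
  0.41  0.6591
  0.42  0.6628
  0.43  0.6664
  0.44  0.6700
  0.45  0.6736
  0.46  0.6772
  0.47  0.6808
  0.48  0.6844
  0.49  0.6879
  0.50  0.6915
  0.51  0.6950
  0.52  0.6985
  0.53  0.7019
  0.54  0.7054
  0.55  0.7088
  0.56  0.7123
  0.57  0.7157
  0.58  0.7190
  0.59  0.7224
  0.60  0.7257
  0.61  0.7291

€32.33

T = 0.6667;  σ√T = 0.3184
d₁ = [ln(150/170) + (0.025 − 0.042 + ½·0.39²)·0.6667] / (σ√T) = (-0.1252 + 0.0394) / 0.3184 = -0.2694 → -0.27
d₂ = -0.2694 − 0.3184 = -0.5879 → -0.59
exp(−qT) = exp(−0.042·0.6667) = 0.9724;  exp(−rT) = exp(−0.025·0.6667) = 0.9835
P = 170·0.9835·N(0.59) − 150·0.9724·N(0.27) = 170·0.9835·0.7224 − 150·0.9724·0.6064 = 120.7817 − 88.4495 = 32.3322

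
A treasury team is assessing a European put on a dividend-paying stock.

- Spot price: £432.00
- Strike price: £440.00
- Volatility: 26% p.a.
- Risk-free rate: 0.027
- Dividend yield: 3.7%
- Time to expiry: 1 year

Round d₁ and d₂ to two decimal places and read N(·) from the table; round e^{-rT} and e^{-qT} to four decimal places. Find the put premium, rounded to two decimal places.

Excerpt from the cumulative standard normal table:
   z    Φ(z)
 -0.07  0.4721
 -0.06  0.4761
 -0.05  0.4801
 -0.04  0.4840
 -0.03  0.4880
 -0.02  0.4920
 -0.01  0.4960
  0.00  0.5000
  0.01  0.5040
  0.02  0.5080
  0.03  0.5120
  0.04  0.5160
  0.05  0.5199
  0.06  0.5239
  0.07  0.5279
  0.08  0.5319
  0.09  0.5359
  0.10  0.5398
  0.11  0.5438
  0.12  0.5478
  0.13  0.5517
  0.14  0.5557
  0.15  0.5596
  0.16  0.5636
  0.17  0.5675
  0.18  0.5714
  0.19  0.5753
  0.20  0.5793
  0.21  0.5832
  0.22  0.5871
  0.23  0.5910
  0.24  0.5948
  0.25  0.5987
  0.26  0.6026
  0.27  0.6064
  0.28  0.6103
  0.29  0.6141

£49.92

σ√T = 0.26·√1 = 0.2600
d₁ = [ln(432/440) + (0.027 − 0.037 + 0.26²/2)·1] / 0.2600 = [-0.0183 + 0.0238] / 0.2600 = 0.0210 → 0.02
d₂ = d₁ − σ√T = 0.0210 − 0.2600 = -0.2390 → -0.24
e^(−qT) = e^(−0.037·1) = 0.9637;  e^(−rT) = e^(−0.027·1) = 0.9734
N(−d₂) = N(0.24) = 0.5948;  N(−d₁) = N(-0.02) = 0.4920
P = 440·0.9734·0.5948 − 432·0.9637·0.4920 = 254.7505 − 204.8287 = 49.9218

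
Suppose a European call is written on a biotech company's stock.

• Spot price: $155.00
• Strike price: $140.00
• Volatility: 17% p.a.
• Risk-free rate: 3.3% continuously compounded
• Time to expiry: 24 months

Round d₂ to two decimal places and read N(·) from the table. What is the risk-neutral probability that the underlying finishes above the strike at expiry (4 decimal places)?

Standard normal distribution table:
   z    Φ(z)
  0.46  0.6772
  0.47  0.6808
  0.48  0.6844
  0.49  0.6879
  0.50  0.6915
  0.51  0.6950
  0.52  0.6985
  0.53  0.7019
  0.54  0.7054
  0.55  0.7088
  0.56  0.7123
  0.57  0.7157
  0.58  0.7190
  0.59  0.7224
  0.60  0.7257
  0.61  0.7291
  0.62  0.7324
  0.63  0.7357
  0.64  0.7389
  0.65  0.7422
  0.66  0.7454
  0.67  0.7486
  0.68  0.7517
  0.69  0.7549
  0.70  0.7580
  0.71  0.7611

T = 2;  σ√T = 0.2404
d₁ = [ln(155/140) + (0.033 + 0.17²/2)·2] / 0.2404 = [0.1018 + 0.0949] / 0.2404 = 0.8181 → 0.82
d₂ = d₁ − σ√T = 0.8181 − 0.2404 = 0.5777 → 0.58
Risk-neutral Pr[S_T > K] = N(d₂) = N(0.58) = 0.7190

0.7190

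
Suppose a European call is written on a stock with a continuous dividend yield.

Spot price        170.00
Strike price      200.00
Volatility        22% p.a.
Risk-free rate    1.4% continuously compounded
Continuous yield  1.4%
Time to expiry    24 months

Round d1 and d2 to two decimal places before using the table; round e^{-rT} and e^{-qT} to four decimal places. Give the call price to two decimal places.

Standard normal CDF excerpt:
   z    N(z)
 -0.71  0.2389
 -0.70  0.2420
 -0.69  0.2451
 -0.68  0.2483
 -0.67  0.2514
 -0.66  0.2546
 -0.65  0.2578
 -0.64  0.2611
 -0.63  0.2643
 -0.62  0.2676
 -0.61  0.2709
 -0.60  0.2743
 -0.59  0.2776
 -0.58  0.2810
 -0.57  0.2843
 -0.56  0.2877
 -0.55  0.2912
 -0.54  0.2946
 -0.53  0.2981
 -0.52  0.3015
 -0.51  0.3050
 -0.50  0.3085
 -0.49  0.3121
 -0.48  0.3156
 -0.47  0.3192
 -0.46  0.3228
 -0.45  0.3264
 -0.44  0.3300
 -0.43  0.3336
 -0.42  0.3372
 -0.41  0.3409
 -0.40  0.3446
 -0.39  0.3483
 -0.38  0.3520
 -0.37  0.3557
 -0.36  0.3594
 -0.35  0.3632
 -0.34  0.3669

10.51

σ√T = 0.22 × 1.4142 = 0.3111
d₁ = [ln(170/200) + (0.014 − 0.014 + 0.22²/2)·2] / 0.3111 = [-0.1625 + 0.0484] / 0.3111 = -0.3668 ⇒ -0.37
d₂ = d₁ − σ√T = -0.3668 − 0.3111 = -0.6779 ⇒ -0.68
e^(−qT) = e^(−0.014·2) = 0.9724;  e^(−rT) = e^(−0.014·2) = 0.9724
N(d₁) = N(-0.37) = 0.3557;  N(d₂) = N(-0.68) = 0.2483
C = 170·0.9724·0.3557 − 200·0.9724·0.2483 = 58.8001 − 48.2894 = 10.5107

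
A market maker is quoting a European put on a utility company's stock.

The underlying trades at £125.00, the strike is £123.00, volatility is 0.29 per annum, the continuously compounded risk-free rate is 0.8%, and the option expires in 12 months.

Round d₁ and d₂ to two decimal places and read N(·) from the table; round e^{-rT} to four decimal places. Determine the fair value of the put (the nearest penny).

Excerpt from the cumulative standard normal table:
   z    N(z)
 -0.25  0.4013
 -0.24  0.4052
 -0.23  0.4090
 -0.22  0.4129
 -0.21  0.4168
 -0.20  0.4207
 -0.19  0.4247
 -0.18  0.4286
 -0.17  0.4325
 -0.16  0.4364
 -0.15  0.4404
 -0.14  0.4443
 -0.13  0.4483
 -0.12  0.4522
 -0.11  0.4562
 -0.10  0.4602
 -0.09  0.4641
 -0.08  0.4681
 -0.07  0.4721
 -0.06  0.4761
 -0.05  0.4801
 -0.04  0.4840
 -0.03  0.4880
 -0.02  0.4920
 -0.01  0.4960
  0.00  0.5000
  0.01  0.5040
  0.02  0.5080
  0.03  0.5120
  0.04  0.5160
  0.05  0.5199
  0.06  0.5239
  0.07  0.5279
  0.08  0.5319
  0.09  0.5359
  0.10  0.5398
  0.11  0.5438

σ√T = 0.29 × 1.0000 = 0.2900
d₁ = [ln(125/123) + (0.008 + 0.29²/2)·1] / 0.2900 = [0.0161 + 0.0500] / 0.2900 = 0.2282 ≈ 0.23
d₂ = d₁ − σ√T = 0.2282 − 0.2900 = -0.0618 ≈ -0.06
exp(−rT) = exp(−0.008·1) = 0.9920
N(−d₂) = N(0.06) = 0.5239;  N(−d₁) = N(-0.23) = 0.4090
P = 123·0.9920·0.5239 − 125·0.4090 = 63.9242 − 51.1250 = 12.7992

£12.80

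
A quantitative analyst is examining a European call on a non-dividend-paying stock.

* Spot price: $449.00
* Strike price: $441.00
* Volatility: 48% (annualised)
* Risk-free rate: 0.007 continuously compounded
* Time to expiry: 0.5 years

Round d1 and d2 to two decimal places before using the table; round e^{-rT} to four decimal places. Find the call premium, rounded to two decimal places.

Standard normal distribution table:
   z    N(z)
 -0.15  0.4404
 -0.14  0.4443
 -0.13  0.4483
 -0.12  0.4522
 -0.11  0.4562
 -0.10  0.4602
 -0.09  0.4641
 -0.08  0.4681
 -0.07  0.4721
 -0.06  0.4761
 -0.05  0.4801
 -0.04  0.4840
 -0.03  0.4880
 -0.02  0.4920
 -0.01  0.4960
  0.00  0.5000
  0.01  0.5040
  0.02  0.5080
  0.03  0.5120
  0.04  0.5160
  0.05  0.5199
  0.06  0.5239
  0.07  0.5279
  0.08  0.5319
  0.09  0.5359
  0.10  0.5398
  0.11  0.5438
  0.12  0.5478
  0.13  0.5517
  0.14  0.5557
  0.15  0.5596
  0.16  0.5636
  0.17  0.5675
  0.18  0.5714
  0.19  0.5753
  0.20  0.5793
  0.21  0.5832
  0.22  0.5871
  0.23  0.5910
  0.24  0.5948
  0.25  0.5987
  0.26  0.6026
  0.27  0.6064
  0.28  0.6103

$64.88

σ√T = 0.48 × 0.7071 = 0.3394
d₁ = [ln(449/441) + (0.007 + 0.48²/2)·0.5] / 0.3394 = [0.0180 + 0.0611] / 0.3394 = 0.2330 ⇒ 0.23
d₂ = d₁ − σ√T = 0.2330 − 0.3394 = -0.1064 ⇒ -0.11
exp(−rT) = exp(−0.007·0.5) = 0.9965
C = 449·N(0.23) − 441·0.9965·N(-0.11) = 449·0.5910 − 441·0.9965·0.4562 = 265.3590 − 200.4801 = 64.8789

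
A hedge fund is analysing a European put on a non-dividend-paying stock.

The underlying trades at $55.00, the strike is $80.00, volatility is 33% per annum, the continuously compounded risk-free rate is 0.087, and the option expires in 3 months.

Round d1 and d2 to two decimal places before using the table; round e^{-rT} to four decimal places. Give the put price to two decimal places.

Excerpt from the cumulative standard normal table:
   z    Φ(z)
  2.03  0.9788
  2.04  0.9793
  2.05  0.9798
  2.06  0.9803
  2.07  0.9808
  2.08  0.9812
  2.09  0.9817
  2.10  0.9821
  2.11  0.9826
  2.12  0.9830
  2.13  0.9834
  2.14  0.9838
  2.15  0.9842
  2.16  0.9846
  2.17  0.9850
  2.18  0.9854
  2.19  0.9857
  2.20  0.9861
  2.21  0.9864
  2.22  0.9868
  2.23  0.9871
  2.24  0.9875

$23.33

σ√T = 0.33 × 0.5000 = 0.1650
d₁ = [ln(55/80) + (0.087 + ½·0.33²)·0.25] / (σ√T) = (-0.3747 + 0.0354) / 0.1650 = -2.0566 ≈ -2.06
d₂ = -2.0566 − 0.1650 = -2.2216 ≈ -2.22
exp(−rT) = exp(−0.087·0.25) = 0.9785
N(−d₂) = N(2.22) = 0.9868;  N(−d₁) = N(2.06) = 0.9803
P = 80·0.9785·0.9868 − 55·0.9803 = 77.2467 − 53.9165 = 23.3302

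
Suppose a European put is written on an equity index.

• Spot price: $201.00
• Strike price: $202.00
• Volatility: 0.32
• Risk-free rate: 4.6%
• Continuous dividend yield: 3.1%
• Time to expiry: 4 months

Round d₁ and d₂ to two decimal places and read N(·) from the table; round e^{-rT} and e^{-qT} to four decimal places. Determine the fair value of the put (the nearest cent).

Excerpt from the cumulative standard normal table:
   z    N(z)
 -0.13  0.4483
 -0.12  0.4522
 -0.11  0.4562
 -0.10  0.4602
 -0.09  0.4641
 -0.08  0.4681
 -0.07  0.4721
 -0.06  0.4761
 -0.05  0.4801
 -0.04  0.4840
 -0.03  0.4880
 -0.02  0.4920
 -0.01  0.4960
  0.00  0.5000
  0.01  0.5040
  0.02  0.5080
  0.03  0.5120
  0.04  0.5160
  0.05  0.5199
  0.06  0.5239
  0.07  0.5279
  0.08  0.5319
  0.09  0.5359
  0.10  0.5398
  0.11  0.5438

$14.28

T = 0.3333;  σ√T = 0.1848
ln(S/K) + (r − q + σ²/2)T = ln(201/202) + (0.046 − 0.031 + 0.32²/2)·0.3333 = -0.0050 + 0.0221 = 0.0171
d₁ = 0.0171 / 0.1848 = 0.0926 which rounds to 0.09
d₂ = d₁ − σ√T = 0.0926 − 0.1848 = -0.0922 which rounds to -0.09
exp(−qT) = exp(−0.031·0.3333) = 0.9897;  exp(−rT) = exp(−0.046·0.3333) = 0.9848
N(−d₂) = N(0.09) = 0.5359;  N(−d₁) = N(-0.09) = 0.4641
P = 202·0.9848·0.5359 − 201·0.9897·0.4641 = 106.6064 − 92.3233 = 14.2831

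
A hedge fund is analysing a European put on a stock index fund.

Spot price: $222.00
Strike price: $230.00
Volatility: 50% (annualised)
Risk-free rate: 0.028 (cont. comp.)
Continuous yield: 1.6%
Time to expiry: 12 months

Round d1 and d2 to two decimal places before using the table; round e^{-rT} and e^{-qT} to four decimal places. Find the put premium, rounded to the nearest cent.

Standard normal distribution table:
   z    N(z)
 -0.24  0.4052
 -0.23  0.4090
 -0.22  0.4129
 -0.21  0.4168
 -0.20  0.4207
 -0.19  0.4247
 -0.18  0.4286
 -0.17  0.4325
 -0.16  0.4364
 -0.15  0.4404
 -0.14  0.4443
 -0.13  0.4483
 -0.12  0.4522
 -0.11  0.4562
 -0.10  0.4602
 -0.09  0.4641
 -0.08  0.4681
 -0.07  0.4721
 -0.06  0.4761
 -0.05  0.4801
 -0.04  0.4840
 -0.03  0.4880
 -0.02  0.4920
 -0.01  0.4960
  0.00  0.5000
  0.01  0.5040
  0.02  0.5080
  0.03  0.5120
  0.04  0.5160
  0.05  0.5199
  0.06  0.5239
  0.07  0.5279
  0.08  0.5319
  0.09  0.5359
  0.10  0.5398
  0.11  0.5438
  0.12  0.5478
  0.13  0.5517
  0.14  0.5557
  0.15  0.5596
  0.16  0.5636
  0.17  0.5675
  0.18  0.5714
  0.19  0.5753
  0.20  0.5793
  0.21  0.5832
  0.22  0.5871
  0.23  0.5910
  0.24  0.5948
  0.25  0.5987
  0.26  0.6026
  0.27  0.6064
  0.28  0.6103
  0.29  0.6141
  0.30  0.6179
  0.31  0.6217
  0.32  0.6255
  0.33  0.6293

$46.28

σ√T = 0.5 × 1.0000 = 0.5000
d₁ = [ln(222/230) + (0.028 − 0.016 + 0.5²/2)·1] / 0.5000 = [-0.0354 + 0.1370] / 0.5000 = 0.2032 ≈ 0.20
d₂ = d₁ − σ√T = 0.2032 − 0.5000 = -0.2968 ≈ -0.30
exp(−qT) = exp(−0.016·1) = 0.9841;  exp(−rT) = exp(−0.028·1) = 0.9724
N(−d₂) = N(0.30) = 0.6179;  N(−d₁) = N(-0.20) = 0.4207
P = 230·0.9724·0.6179 − 222·0.9841·0.4207 = 138.1946 − 91.9104 = 46.2842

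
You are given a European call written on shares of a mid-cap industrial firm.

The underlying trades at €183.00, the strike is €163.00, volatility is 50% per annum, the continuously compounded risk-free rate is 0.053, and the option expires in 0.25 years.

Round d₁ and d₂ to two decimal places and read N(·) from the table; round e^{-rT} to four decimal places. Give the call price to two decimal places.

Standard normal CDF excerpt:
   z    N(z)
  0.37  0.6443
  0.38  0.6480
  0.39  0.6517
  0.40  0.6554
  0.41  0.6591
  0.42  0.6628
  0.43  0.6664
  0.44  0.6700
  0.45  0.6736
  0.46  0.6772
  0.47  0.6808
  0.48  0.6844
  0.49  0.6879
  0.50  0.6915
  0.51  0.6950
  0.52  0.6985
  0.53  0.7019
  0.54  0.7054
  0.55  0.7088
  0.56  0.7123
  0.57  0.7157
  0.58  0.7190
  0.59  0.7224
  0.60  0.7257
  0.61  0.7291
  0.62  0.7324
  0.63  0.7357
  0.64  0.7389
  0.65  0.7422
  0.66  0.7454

T = 0.25;  σ√T = 0.2500
d₁ = [ln(183/163) + (0.053 + ½·0.5²)·0.25] / (σ√T) = (0.1157 + 0.0445) / 0.2500 = 0.6409 ⇒ 0.64
d₂ = 0.6409 − 0.2500 = 0.3909 ⇒ 0.39
e^(−rT) = e^(−0.053·0.25) = 0.9868
N(d₁) = N(0.64) = 0.7389;  N(d₂) = N(0.39) = 0.6517
C = 183·0.7389 − 163·0.9868·0.6517 = 135.2187 − 104.8249 = 30.3938

€30.39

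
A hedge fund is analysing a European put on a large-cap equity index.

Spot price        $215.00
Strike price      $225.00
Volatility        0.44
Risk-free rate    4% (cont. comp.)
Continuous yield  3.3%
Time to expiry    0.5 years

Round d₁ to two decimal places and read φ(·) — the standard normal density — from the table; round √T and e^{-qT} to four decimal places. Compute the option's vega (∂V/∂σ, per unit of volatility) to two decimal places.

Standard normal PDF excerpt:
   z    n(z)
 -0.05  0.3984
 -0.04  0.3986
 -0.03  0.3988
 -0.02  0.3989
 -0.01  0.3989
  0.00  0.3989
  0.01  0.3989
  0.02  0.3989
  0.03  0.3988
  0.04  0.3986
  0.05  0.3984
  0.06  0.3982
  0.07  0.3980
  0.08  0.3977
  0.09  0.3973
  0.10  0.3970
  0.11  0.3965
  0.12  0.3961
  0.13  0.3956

σ√T = 0.44·√0.5 = 0.3111
ln(S/K) + (r − q + σ²/2)T = ln(215/225) + (0.04 − 0.033 + 0.44²/2)·0.5 = -0.0455 + 0.0519 = 0.0064
d₁ = 0.0064 / 0.3111 = 0.0207 ⇒ 0.02
√T = √0.5 = 0.7071
φ(d₁) = φ(0.02) = 0.3989
e^(−qT) = e^(−0.033·0.5) = 0.9836
vega = S·e^(−qT)·φ(d₁)·√T = 215·0.9836·0.3989·0.7071 = 59.6488

59.65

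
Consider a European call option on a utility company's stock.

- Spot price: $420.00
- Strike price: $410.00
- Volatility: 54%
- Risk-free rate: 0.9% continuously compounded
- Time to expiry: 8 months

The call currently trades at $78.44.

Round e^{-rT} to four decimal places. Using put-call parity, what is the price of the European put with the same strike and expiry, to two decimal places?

$65.98

e^(−rT) = e^(−0.009·0.6667) = 0.9940
Put-call parity: C − P = S − K·e^(−rT) = 420 − 410·0.9940 = 420 − 407.5400 = 12.4600
P = C − (C − P) = 78.44 − (12.4600) = 65.9800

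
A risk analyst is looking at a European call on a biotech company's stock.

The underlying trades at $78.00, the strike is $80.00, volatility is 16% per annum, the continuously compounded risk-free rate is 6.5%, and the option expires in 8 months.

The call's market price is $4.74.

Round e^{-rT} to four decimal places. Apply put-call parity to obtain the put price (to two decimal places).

$3.35

exp(−rT) = exp(−0.065·0.6667) = 0.9576
Put-call parity: C − P = S − K·e^(−rT) = 78 − 80·0.9576 = 78 − 76.6080 = 1.3920
P = C − (C − P) = 4.74 − (1.3920) = 3.3480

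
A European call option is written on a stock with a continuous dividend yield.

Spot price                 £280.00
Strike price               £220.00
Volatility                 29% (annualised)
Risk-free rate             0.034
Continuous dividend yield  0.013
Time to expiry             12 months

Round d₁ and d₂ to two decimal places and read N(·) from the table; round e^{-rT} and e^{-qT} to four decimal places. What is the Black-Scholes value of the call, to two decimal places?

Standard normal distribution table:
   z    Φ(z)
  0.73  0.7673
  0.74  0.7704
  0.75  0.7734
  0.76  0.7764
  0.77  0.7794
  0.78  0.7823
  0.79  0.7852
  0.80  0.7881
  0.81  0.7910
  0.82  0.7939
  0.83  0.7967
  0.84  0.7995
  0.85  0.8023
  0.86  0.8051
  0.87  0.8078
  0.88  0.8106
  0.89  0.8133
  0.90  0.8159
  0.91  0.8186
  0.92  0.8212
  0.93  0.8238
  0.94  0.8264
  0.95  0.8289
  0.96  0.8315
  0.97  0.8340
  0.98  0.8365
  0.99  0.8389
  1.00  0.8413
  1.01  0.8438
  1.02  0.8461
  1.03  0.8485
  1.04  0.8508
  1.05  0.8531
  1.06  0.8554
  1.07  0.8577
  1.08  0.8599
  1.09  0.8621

£70.68

σ√T = 0.29 × 1.0000 = 0.2900
d₁ = [ln(280/220) + (0.034 − 0.013 + ½·0.29²)·1] / (σ√T) = (0.2412 + 0.0630) / 0.2900 = 1.0490 which rounds to 1.05
d₂ = 1.0490 − 0.2900 = 0.7590 which rounds to 0.76
exp(−qT) = exp(−0.013·1) = 0.9871;  exp(−rT) = exp(−0.034·1) = 0.9666
N(d₁) = N(1.05) = 0.8531;  N(d₂) = N(0.76) = 0.7764
C = 280·0.9871·0.8531 − 220·0.9666·0.7764 = 235.7866 − 165.1030 = 70.6836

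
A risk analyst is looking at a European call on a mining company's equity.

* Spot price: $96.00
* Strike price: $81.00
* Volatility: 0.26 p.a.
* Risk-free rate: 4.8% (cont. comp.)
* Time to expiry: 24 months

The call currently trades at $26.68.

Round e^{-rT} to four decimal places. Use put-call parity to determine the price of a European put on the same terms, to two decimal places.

e^(−rT) = e^(−0.048·2) = 0.9085
Put-call parity: C − P = S − K·e^(−rT) = 96 − 81·0.9085 = 96 − 73.5885 = 22.4115
P = C − (C − P) = 26.68 − (22.4115) = 4.2685

$4.27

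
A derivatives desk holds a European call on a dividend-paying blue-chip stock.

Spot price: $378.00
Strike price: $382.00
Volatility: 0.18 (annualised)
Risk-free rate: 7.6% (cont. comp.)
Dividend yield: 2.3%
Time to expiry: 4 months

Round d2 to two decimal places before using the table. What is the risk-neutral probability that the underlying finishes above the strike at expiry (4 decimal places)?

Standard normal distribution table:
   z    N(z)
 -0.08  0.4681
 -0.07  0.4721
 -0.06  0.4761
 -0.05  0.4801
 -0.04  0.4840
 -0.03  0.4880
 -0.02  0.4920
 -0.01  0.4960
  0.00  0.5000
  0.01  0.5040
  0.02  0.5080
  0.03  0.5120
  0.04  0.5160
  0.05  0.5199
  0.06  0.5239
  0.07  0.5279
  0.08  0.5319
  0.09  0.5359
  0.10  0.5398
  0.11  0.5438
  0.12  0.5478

0.5080

σ√T = 0.18 × 0.5774 = 0.1039
d₁ = [ln(378/382) + (0.076 − 0.023 + 0.18²/2)·0.3333] / 0.1039 = [-0.0105 + 0.0231] / 0.1039 = 0.1207 → 0.12
d₂ = d₁ − σ√T = 0.1207 − 0.1039 = 0.0167 → 0.02
Risk-neutral Pr[S_T > K] = N(d₂) = N(0.02) = 0.5080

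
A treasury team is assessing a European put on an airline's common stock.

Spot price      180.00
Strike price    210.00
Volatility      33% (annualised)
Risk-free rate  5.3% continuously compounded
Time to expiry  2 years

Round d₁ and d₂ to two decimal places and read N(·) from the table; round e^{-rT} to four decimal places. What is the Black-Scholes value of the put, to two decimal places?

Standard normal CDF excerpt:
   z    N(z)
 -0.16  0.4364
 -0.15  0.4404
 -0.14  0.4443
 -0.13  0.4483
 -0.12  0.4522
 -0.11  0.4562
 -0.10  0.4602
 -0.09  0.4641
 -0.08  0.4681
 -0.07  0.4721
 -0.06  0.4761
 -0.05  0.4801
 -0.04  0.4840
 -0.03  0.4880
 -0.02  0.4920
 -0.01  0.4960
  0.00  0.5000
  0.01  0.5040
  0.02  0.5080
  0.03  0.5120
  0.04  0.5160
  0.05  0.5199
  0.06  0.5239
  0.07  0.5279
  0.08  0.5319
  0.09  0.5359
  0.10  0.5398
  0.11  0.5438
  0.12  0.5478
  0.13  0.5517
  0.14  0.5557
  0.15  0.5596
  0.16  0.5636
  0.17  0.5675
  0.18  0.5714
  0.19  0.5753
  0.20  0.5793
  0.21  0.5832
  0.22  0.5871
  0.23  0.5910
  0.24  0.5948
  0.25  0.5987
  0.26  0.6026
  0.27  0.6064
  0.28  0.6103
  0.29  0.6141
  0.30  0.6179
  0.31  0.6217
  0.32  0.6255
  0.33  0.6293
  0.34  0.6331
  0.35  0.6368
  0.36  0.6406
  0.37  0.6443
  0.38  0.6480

38.88

σ√T = 0.33 × 1.4142 = 0.4667
d₁ = [ln(180/210) + (0.053 + 0.33²/2)·2] / 0.4667 = [-0.1542 + 0.2149] / 0.4667 = 0.1302 ⇒ 0.13
d₂ = d₁ − σ√T = 0.1302 − 0.4667 = -0.3365 ⇒ -0.34
exp(−rT) = exp(−0.053·2) = 0.8994
N(−d₂) = N(0.34) = 0.6331;  N(−d₁) = N(-0.13) = 0.4483
P = 210·0.8994·0.6331 − 180·0.4483 = 119.5761 − 80.6940 = 38.8821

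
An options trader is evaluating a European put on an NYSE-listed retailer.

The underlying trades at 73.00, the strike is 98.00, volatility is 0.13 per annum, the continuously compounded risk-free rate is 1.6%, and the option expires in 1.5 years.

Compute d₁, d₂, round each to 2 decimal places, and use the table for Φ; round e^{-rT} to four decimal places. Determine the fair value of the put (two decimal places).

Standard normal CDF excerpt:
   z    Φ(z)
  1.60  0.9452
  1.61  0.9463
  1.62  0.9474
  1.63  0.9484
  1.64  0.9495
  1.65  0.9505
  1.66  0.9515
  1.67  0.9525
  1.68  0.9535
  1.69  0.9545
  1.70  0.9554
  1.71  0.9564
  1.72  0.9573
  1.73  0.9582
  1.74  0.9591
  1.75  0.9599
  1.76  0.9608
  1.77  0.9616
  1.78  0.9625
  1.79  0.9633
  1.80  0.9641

22.93

σ√T = 0.13 × 1.2247 = 0.1592
ln(S/K) + (r + σ²/2)T = ln(73/98) + (0.016 + 0.13²/2)·1.5 = -0.2945 + 0.0367 = -0.2578
d₁ = -0.2578 / 0.1592 = -1.6194 ⇒ -1.62
d₂ = d₁ − σ√T = -1.6194 − 0.1592 = -1.7786 ⇒ -1.78
e^(−rT) = e^(−0.016·1.5) = 0.9763
N(−d₂) = N(1.78) = 0.9625;  N(−d₁) = N(1.62) = 0.9474
P = 98·0.9763·0.9625 − 73·0.9474 = 92.0895 − 69.1602 = 22.9293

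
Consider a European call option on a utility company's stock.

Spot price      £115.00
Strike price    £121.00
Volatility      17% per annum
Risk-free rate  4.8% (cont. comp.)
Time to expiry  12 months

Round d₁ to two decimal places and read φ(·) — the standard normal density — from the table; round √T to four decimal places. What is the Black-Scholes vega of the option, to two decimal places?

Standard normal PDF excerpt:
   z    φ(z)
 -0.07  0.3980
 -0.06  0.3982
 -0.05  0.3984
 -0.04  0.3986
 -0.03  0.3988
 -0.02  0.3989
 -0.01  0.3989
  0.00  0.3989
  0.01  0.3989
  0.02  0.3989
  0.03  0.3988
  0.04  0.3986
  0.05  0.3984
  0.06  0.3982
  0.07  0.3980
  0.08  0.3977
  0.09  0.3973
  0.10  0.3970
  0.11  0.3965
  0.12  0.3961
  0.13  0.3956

T = 1;  σ√T = 0.1700
d₁ = [ln(115/121) + (0.048 + 0.17²/2)·1] / 0.1700 = [-0.0509 + 0.0625] / 0.1700 = 0.0682 ≈ 0.07
√T = √1 = 1.0000
φ(d₁) = φ(0.07) = 0.3980
vega = S·φ(d₁)·√T = 115·0.3980·1.0000 = 45.7700

45.77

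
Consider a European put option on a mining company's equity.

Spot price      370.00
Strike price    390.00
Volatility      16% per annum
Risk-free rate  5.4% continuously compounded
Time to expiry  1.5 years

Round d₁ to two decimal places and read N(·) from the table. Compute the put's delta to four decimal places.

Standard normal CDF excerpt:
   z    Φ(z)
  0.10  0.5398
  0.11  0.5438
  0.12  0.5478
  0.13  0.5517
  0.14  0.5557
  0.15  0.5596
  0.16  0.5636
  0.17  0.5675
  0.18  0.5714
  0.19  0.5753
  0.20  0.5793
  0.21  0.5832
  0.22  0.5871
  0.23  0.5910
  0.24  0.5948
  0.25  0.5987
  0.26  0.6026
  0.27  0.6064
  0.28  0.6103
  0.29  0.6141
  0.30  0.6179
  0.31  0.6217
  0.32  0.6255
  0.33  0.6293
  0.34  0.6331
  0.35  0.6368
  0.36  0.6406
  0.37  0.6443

-0.4052

σ√T = 0.16·√1.5 = 0.1960
ln(S/K) + (r + σ²/2)T = ln(370/390) + (0.054 + 0.16²/2)·1.5 = -0.0526 + 0.1002 = 0.0476
d₁ = 0.0476 / 0.1960 = 0.2427 ⇒ 0.24
N(d₁) = N(0.24) = 0.5948
Δ_put = N(d₁) − 1 = 0.5948 − 1 = -0.4052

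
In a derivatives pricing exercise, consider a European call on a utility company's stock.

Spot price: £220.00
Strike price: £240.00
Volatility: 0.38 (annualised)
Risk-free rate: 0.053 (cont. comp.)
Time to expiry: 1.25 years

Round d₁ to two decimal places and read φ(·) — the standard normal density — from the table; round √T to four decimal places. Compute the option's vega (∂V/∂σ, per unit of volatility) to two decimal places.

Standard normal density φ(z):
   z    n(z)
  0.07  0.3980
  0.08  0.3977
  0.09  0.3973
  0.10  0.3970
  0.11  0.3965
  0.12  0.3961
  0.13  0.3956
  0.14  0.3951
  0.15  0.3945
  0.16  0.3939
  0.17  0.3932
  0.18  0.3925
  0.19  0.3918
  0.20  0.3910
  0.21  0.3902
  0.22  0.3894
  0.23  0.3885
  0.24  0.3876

T = 1.25;  σ√T = 0.4249
d₁ = [ln(220/240) + (0.053 + 0.38²/2)·1.25] / 0.4249 = [-0.0870 + 0.1565] / 0.4249 = 0.1636 which rounds to 0.16
√T = √1.25 = 1.1180
φ(d₁) = φ(0.16) = 0.3939
vega = S·φ(d₁)·√T = 220·0.3939·1.1180 = 96.8836
(The put has the same vega.)

96.88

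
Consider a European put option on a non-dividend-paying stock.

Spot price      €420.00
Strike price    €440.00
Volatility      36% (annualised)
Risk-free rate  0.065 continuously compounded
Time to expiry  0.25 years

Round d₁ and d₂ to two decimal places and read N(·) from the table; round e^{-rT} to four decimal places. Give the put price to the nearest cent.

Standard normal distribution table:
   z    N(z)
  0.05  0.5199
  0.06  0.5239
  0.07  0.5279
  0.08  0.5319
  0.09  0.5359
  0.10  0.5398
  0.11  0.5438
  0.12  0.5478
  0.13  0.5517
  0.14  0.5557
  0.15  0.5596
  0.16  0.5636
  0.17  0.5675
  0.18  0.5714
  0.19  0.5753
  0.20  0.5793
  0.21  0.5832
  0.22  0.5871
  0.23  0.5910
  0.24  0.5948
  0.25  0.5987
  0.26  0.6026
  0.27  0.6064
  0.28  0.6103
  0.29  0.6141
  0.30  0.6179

σ√T = 0.36 × 0.5000 = 0.1800
d₁ = [ln(420/440) + (0.065 + 0.36²/2)·0.25] / 0.1800 = [-0.0465 + 0.0324] / 0.1800 = -0.0782 → -0.08
d₂ = d₁ − σ√T = -0.0782 − 0.1800 = -0.2582 → -0.26
e^(−rT) = e^(−0.065·0.25) = 0.9839
N(−d₂) = N(0.26) = 0.6026;  N(−d₁) = N(0.08) = 0.5319
P = 440·0.9839·0.6026 − 420·0.5319 = 260.8752 − 223.3980 = 37.4772

€37.48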